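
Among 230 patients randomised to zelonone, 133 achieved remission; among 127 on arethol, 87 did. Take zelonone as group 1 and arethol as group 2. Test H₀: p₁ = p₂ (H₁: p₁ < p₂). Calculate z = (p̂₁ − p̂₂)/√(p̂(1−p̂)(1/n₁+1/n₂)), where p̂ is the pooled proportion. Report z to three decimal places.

z = -1.986

p̂₁ = 133/230 ≈ 0.57826, p̂₂ = 87/127 ≈ 0.68504.
Pooled p̂ = (133+87)/(230+127) = 220/357 = 0.61625.
SE = √(p̂(1−p̂)(1/n₁+1/n₂)) = √(0.61625·0.38375·0.0122218) = √(0.0028903) = 0.05376.
z = (0.57826 − 0.68504)/0.05376 = -0.10678/0.05376 = -1.986.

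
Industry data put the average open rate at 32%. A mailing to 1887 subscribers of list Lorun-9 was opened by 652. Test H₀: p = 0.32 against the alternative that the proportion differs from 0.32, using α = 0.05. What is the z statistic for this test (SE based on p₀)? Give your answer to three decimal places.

p̂ = 652/1887 = 0.345522.
SE = √(p₀(1−p₀)/n) = √(0.2176/1887) = 0.010738.
z = (0.345522 − 0.32)/0.010738 = 0.025522/0.010738 = 2.377.
p-value = 2·P(Z > 2.377) ≈ 0.0175, so at α = 0.05 we reject H₀.

z = 2.377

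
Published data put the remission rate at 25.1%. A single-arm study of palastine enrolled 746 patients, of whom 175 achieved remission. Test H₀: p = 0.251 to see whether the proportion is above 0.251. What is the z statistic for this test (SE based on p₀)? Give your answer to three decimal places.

p̂ = 175/746 ≈ 0.234584.
SE = √(p₀(1−p₀)/n) = √(0.188/746) = 0.015875.
z = (0.234584 − 0.251)/0.015875 = -0.016416/0.015875 = -1.034.

z = -1.034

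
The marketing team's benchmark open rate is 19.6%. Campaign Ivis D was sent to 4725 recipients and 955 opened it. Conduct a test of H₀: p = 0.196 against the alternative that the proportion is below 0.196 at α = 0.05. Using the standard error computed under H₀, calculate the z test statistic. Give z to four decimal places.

z = 1.0591

p̂ = 955/4725 ≈ 0.2021164.
Under H₀, SE = √(0.196·0.804/4725) = √(3.33511e-05) = 0.0057750.
z = (0.2021164 − 0.196)/0.0057750 = 0.0061164/0.0057750 = 1.0591.
p-value = P(Z < 1.059) ≈ 0.8552. With α = 0.05, fail to reject H₀.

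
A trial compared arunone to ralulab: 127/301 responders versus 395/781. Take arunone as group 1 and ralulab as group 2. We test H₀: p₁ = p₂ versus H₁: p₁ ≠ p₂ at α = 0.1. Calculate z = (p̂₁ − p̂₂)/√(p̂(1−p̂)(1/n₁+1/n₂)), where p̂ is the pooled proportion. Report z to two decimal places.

z = -2.47

p̂₁ = 127/301 = 0.4219, p̂₂ = 395/781 = 0.5058.
Pooled p̂ = (127+395)/(301+781) = 522/1082 = 0.4824.
SE = √(0.249692 × 0.00460267) = 0.0339.
z = (0.4219 − 0.5058)/0.0339 = -0.0839/0.0339 = -2.47.
Two-sided p-value ≈ 2·Φ(−2.473) = 0.0134; since p < α = 0.1, reject H₀.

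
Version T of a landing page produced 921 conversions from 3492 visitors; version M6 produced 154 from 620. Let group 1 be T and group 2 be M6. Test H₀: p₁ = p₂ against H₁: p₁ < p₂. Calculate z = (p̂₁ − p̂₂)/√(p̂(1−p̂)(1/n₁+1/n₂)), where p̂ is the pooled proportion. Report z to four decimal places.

z = 0.8020

p̂₁ = 921/3492 ≈ 0.263746, p̂₂ = 154/620 ≈ 0.248387.
Pooled p̂ = (921+154)/(3492+620) = 1075/4112 = 0.261430.
SE = √(0.193084 × 0.00189927) = 0.019150.
z = (0.263746 − 0.248387)/0.019150 = 0.015359/0.019150 = 0.8020.
p-value = P(Z < 0.802) ≈ 0.7887.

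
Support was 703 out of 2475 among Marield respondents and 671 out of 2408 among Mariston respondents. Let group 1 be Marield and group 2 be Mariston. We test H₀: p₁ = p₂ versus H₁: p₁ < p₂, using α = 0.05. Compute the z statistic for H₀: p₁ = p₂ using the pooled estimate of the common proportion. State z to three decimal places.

p̂₁ = 703/2475 = 0.284040, p̂₂ = 671/2408 = 0.278654.
Pooled p̂ = (703+671)/(2475+2408) = 1374/4883 = 0.281384.
SE = √(p̂(1−p̂)(1/n₁+1/n₂)) = √(0.281384·0.718616·0.000819323) = √(0.000165673) = 0.012871.
z = (0.284040 − 0.278654)/0.012871 = 0.005386/0.012871 = 0.418.
p-value = P(Z < 0.418) ≈ 0.6622, so at α = 0.05 we fail to reject H₀.

z = 0.418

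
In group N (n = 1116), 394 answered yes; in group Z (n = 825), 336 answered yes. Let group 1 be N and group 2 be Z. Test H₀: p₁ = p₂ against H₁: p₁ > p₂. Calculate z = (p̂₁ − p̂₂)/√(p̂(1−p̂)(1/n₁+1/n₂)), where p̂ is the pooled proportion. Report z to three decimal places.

z = -2.438

p̂₁ = 394/1116 ≈ 0.35305, p̂₂ = 336/825 ≈ 0.40727.
Pooled p̂ = (394+336)/(1116+825) = 730/1941 = 0.37609.
SE = √(p̂(1−p̂)(1/n₁+1/n₂)) = √(0.37609·0.62391·0.00210818) = √(0.000494679) = 0.02224.
z = (0.35305 − 0.40727)/0.02224 = -0.05422/0.02224 = -2.438.
p-value = P(Z > -2.438) ≈ 0.9926.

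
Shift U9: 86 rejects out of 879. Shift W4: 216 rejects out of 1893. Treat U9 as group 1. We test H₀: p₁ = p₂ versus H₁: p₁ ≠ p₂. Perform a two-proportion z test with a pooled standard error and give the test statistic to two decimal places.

p̂₁ = 86/879 ≈ 0.0978, p̂₂ = 216/1893 ≈ 0.1141.
Pooled p̂ = (86+216)/(879+1893) = 302/2772 = 0.1089.
SE = √(0.0970772 × 0.00166592) = 0.0127.
z = (0.0978 − 0.1141)/0.0127 = -0.0163/0.0127 = -1.28.
p-value = 2·P(Z > 1.279) ≈ 0.2009.

z = -1.28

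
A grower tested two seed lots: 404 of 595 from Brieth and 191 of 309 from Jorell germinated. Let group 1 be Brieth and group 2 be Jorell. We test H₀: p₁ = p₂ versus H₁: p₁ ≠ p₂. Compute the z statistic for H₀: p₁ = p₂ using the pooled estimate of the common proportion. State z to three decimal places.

z = 1.830

p̂₁ = 404/595 ≈ 0.67899, p̂₂ = 191/309 ≈ 0.61812.
Pooled p̂ = (404+191)/(595+309) = 595/904 = 0.65819.
SE = √(0.224977 × 0.00491692) = 0.03326.
z = (0.67899 − 0.61812)/0.03326 = 0.06087/0.03326 = 1.830.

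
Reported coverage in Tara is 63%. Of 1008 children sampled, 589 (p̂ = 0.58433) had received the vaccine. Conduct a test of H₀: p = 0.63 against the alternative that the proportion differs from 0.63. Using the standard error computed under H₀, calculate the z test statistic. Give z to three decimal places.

z = -3.004

p̂ = 589/1008 ≈ 0.584325.
Standard error under H₀: √(0.63×0.37/1008) = 0.015207.
z = (0.584325 − 0.63)/0.015207 = -0.045675/0.015207 = -3.004.
Two-sided p-value ≈ 2·Φ(−3.004) = 0.0027.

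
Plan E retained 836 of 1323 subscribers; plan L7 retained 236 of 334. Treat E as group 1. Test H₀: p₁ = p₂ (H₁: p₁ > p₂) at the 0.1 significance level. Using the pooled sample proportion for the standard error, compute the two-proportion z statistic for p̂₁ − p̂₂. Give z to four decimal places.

z = -2.5521

p̂₁ = 836/1323 = 0.631897, p̂₂ = 236/334 = 0.706587.
Pooled p̂ = (836+236)/(1323+334) = 1072/1657 = 0.646952.
SE = √(p̂(1−p̂)(1/n₁+1/n₂)) = √(0.646952·0.353048·0.00374987) = √(0.000856489) = 0.029266.
z = (0.631897 − 0.706587)/0.029266 = -0.074690/0.029266 = -2.5521.
p-value = P(Z > -2.552) ≈ 0.9946. With α = 0.1, fail to reject H₀.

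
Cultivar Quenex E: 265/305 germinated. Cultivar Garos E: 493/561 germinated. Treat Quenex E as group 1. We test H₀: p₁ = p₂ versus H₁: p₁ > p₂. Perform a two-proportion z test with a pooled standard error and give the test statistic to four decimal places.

z = -0.4227

p̂₁ = 265/305 ≈ 0.868852, p̂₂ = 493/561 ≈ 0.878788.
Pooled p̂ = (265+493)/(305+561) = 758/866 = 0.875289.
SE = √(p̂(1−p̂)(1/n₁+1/n₂)) = √(0.875289·0.124711·0.00506122) = √(0.000552475) = 0.023505.
z = (0.868852 − 0.878788)/0.023505 = -0.009936/0.023505 = -0.4227.
p-value = P(Z > -0.423) ≈ 0.6637.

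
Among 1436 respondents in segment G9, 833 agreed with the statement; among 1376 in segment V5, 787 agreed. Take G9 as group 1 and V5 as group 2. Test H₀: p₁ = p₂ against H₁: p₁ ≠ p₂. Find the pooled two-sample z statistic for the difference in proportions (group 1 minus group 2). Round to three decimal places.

z = 0.436

p̂₁ = 833/1436 = 0.58008, p̂₂ = 787/1376 = 0.57195.
Pooled p̂ = (833+787)/(1436+1376) = 1620/2812 = 0.57610.
SE = √(0.244208 × 0.00142312) = 0.01864.
z = (0.58008 − 0.57195)/0.01864 = 0.00813/0.01864 = 0.436.
p-value = 2·P(Z > 0.436) ≈ 0.6625.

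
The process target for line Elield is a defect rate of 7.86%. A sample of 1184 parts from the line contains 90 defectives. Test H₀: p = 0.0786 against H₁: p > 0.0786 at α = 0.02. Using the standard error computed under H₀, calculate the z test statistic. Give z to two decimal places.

p̂ = 90/1184 = 0.0760.
SE = √(p₀(1−p₀)/n) = √(0.072422/1184) = 0.0078.
z = (0.0760 − 0.0786)/0.0078 = -0.0026/0.0078 = -0.33.
p-value = P(Z > -0.331) ≈ 0.6296; since p > α = 0.02, fail to reject H₀.

z = -0.33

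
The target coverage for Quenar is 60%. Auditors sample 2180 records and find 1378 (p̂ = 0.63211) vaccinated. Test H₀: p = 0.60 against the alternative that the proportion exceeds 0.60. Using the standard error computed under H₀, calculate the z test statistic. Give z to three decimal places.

p̂ = 1378/2180 ≈ 0.632110.
Standard error under H₀: √(0.6×0.4/2180) = 0.010492.
z = (0.632110 − 0.6)/0.010492 = 0.032110/0.010492 = 3.060.
p-value = P(Z > 3.060) ≈ 0.0011.

z = 3.060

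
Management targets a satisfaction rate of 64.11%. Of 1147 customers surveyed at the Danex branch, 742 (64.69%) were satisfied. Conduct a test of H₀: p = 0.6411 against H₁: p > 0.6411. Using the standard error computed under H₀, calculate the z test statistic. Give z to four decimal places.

p̂ = 742/1147 ≈ 0.646905.
Standard error under H₀: √(0.6411×0.3589/1147) = 0.014163.
z = (0.646905 − 0.6411)/0.014163 = 0.005805/0.014163 = 0.4099.
p-value = P(Z > 0.410) ≈ 0.3410.

z = 0.4099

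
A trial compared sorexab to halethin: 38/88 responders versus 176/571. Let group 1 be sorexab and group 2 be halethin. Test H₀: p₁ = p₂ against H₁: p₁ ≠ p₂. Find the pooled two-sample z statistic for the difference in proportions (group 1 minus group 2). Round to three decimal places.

p̂₁ = 38/88 = 0.431818, p̂₂ = 176/571 = 0.308231.
Pooled p̂ = (38+176)/(88+571) = 214/659 = 0.324734.
SE = √(p̂(1−p̂)(1/n₁+1/n₂)) = √(0.324734·0.675266·0.0131149) = √(0.00287587) = 0.053627.
z = (0.431818 − 0.308231)/0.053627 = 0.123587/0.053627 = 2.305.
p-value = 2·P(Z > 2.305) ≈ 0.0212.

z = 2.305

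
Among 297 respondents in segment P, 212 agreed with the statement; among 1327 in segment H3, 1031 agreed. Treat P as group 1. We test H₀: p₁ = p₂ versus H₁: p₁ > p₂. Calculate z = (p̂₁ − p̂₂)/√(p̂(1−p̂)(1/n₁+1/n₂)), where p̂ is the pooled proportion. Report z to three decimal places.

z = -2.321

p̂₁ = 212/297 = 0.71380, p̂₂ = 1031/1327 = 0.77694.
Pooled p̂ = (212+1031)/(297+1327) = 1243/1624 = 0.76539.
SE = √(0.179566 × 0.00412058) = 0.02720.
z = (0.71380 − 0.77694)/0.02720 = -0.06314/0.02720 = -2.321.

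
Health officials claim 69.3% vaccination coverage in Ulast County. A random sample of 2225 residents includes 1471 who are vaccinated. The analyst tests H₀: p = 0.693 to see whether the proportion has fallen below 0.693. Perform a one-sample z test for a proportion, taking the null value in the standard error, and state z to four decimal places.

p̂ = 1471/2225 ≈ 0.66112360.
Standard error under H₀: √(0.693×0.307/2225) = 0.00977847.
z = (0.66112360 − 0.693)/0.00977847 = -0.03187640/0.00977847 = -3.2599.
p-value = P(Z < -3.260) ≈ 0.0006.

z = -3.2599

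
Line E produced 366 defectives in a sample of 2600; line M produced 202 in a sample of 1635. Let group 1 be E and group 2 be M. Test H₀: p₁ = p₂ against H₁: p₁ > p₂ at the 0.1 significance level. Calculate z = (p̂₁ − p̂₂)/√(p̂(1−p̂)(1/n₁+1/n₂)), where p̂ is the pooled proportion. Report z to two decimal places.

z = 1.60

p̂₁ = 366/2600 ≈ 0.1408, p̂₂ = 202/1635 ≈ 0.1235.
Pooled p̂ = (366+202)/(2600+1635) = 568/4235 = 0.1341.
SE = √(0.116132 × 0.000996236) = 0.0108.
z = (0.1408 − 0.1235)/0.0108 = 0.0173/0.0108 = 1.60.
p-value = P(Z > 1.601) ≈ 0.0547; since p < α = 0.1, reject H₀.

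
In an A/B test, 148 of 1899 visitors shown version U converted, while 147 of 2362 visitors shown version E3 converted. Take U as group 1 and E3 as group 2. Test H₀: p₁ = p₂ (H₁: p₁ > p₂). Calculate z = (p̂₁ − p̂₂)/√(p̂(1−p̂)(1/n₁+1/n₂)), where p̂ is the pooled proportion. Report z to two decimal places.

p̂₁ = 148/1899 ≈ 0.0779, p̂₂ = 147/2362 ≈ 0.0622.
Pooled p̂ = (148+147)/(1899+2362) = 295/4261 = 0.0692.
SE = √(0.0644394 × 0.000949963) = 0.0078.
z = (0.0779 − 0.0622)/0.0078 = 0.0157/0.0078 = 2.01.
p-value = P(Z > 2.007) ≈ 0.0224.

z = 2.01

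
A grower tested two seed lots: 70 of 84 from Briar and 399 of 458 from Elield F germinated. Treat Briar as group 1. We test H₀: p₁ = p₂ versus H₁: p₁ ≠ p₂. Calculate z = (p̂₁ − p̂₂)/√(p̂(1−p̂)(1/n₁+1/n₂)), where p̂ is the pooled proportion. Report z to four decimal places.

z = -0.9340

p̂₁ = 70/84 = 0.833333, p̂₂ = 399/458 = 0.871179.
Pooled p̂ = (70+399)/(84+458) = 469/542 = 0.865314.
SE = √(0.116546 × 0.0140882) = 0.040521.
z = (0.833333 − 0.871179)/0.040521 = -0.037846/0.040521 = -0.9340.
p-value = 2·P(Z > 0.934) ≈ 0.3503.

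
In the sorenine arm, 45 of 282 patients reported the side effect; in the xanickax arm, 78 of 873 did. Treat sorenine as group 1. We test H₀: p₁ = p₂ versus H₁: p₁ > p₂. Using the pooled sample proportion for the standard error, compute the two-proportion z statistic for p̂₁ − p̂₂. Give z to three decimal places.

z = 3.324

p̂₁ = 45/282 ≈ 0.159574, p̂₂ = 78/873 ≈ 0.089347.
Pooled p̂ = (45+78)/(282+873) = 123/1155 = 0.106494.
SE = √(0.0951526 × 0.00469157) = 0.021129.
z = (0.159574 − 0.089347)/0.021129 = 0.070227/0.021129 = 3.324.
p-value = P(Z > 3.324) ≈ 0.0004.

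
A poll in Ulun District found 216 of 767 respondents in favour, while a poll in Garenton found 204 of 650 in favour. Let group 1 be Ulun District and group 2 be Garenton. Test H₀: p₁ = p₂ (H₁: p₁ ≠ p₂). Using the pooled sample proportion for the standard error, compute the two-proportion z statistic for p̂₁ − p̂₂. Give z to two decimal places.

z = -1.32

p̂₁ = 216/767 ≈ 0.28162, p̂₂ = 204/650 ≈ 0.31385.
Pooled p̂ = (216+204)/(767+650) = 420/1417 = 0.29640.
SE = √(p̂(1−p̂)(1/n₁+1/n₂)) = √(0.29640·0.70360·0.00284224) = √(0.000592742) = 0.02435.
z = (0.28162 − 0.31385)/0.02435 = -0.03223/0.02435 = -1.32.
p-value = 2·P(Z > 1.324) ≈ 0.1856.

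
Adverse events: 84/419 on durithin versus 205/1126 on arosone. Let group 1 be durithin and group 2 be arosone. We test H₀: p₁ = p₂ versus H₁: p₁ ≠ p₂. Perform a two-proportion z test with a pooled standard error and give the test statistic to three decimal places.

z = 0.825

p̂₁ = 84/419 ≈ 0.20048, p̂₂ = 205/1126 ≈ 0.18206.
Pooled p̂ = (84+205)/(419+1126) = 289/1545 = 0.18706.
SE = √(0.152065 × 0.00327473) = 0.02232.
z = (0.20048 − 0.18206)/0.02232 = 0.01842/0.02232 = 0.825.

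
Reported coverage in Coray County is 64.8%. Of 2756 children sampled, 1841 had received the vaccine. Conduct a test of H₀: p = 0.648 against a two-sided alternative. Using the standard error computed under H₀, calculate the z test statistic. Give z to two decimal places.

p̂ = 1841/2756 = 0.6680.
Under H₀, SE = √(0.648·0.352/2756) = √(8.27634e-05) = 0.0091.
z = (0.6680 − 0.648)/0.0091 = 0.0200/0.0091 = 2.20.

z = 2.20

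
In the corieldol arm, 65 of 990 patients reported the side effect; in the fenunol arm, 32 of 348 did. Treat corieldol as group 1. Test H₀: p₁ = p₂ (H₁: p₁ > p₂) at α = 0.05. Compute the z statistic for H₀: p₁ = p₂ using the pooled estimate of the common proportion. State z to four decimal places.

p̂₁ = 65/990 = 0.065657, p̂₂ = 32/348 = 0.091954.
Pooled p̂ = (65+32)/(990+348) = 97/1338 = 0.072496.
SE = √(p̂(1−p̂)(1/n₁+1/n₂)) = √(0.072496·0.927504·0.00388366) = √(0.00026114) = 0.016160.
z = (0.065657 − 0.091954)/0.016160 = -0.026297/0.016160 = -1.6273.
p-value = P(Z > -1.627) ≈ 0.9482, so at α = 0.05 we fail to reject H₀.

z = -1.6273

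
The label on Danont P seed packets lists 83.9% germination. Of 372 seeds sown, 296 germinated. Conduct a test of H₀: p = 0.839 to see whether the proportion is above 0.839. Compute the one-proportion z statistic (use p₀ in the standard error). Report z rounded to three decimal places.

z = -2.272

p̂ = 296/372 ≈ 0.79570.
Standard error under H₀: √(0.839×0.161/372) = 0.01906.
z = (0.79570 − 0.839)/0.01906 = -0.04330/0.01906 = -2.272.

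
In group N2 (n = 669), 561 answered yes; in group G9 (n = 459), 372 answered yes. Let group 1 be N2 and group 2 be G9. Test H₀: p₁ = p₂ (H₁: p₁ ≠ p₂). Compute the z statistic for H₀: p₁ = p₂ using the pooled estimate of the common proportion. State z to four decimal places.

z = 1.2264

p̂₁ = 561/669 = 0.838565, p̂₂ = 372/459 = 0.810458.
Pooled p̂ = (561+372)/(669+459) = 933/1128 = 0.827128.
SE = √(0.142987 × 0.00367342) = 0.022918.
z = (0.838565 − 0.810458)/0.022918 = 0.028107/0.022918 = 1.2264.
Two-sided p-value ≈ 2·Φ(−1.226) = 0.2200.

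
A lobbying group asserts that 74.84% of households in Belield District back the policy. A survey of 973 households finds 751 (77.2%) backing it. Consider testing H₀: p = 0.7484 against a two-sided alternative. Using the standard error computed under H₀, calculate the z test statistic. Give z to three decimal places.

z = 1.685

p̂ = 751/973 ≈ 0.77184.
SE = √(p₀(1−p₀)/n) = √(0.1883/973) = 0.01391.
z = (0.77184 − 0.7484)/0.01391 = 0.02344/0.01391 = 1.685.
p-value = 2·P(Z > 1.685) ≈ 0.0920.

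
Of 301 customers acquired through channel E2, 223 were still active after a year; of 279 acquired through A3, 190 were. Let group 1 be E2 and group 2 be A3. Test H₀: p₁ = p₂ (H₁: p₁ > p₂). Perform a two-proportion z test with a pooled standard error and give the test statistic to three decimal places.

p̂₁ = 223/301 ≈ 0.74086, p̂₂ = 190/279 ≈ 0.68100.
Pooled p̂ = (223+190)/(301+279) = 413/580 = 0.71207.
SE = √(p̂(1−p̂)(1/n₁+1/n₂)) = √(0.71207·0.28793·0.00690649) = √(0.00141601) = 0.03763.
z = (0.74086 − 0.68100)/0.03763 = 0.05986/0.03763 = 1.591.

z = 1.591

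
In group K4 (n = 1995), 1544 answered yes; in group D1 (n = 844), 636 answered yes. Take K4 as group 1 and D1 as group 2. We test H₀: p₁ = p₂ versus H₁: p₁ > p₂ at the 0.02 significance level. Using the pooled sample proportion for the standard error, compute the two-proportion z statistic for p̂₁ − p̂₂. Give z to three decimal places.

p̂₁ = 1544/1995 ≈ 0.773935, p̂₂ = 636/844 ≈ 0.753555.
Pooled p̂ = (1544+636)/(1995+844) = 2180/2839 = 0.767876.
SE = √(p̂(1−p̂)(1/n₁+1/n₂)) = √(0.767876·0.232124·0.00168609) = √(0.000300532) = 0.017336.
z = (0.773935 − 0.753555)/0.017336 = 0.020380/0.017336 = 1.176.
p-value = P(Z > 1.176) ≈ 0.1199. With α = 0.02, fail to reject H₀.

z = 1.176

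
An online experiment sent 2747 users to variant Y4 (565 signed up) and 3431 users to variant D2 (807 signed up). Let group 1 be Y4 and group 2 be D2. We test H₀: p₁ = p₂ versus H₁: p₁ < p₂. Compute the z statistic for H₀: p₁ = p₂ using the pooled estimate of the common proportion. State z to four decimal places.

p̂₁ = 565/2747 = 0.2056789, p̂₂ = 807/3431 = 0.2352084.
Pooled p̂ = (565+807)/(2747+3431) = 1372/6178 = 0.2220783.
SE = √(p̂(1−p̂)(1/n₁+1/n₂)) = √(0.2220783·0.7779217·0.000655494) = √(0.000113243) = 0.0106416.
z = (0.2056789 − 0.2352084)/0.0106416 = -0.0295295/0.0106416 = -2.7749.
p-value = P(Z < -2.775) ≈ 0.0028.

z = -2.7749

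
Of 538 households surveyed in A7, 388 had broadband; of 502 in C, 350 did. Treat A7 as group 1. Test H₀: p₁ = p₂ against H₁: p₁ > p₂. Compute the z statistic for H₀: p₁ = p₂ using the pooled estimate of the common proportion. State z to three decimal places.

z = 0.851

p̂₁ = 388/538 ≈ 0.72119, p̂₂ = 350/502 ≈ 0.69721.
Pooled p̂ = (388+350)/(538+502) = 738/1040 = 0.70962.
SE = √(0.206061 × 0.00385077) = 0.02817.
z = (0.72119 − 0.69721)/0.02817 = 0.02398/0.02817 = 0.851.
p-value = P(Z > 0.851) ≈ 0.1973.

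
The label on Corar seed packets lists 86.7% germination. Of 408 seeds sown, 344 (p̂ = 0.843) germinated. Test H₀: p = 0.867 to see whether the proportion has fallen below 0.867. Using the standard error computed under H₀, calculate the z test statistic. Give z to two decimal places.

p̂ = 344/408 ≈ 0.8431.
SE = √(p₀(1−p₀)/n) = √(0.11531/408) = 0.0168.
z = (0.8431 − 0.867)/0.0168 = -0.0239/0.0168 = -1.42.
p-value = P(Z < -1.419) ≈ 0.0779.

z = -1.42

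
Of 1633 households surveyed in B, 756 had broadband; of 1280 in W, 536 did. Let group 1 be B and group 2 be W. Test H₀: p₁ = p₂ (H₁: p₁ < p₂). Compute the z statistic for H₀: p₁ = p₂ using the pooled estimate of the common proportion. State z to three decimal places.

p̂₁ = 756/1633 = 0.46295, p̂₂ = 536/1280 = 0.41875.
Pooled p̂ = (756+536)/(1633+1280) = 1292/2913 = 0.44353.
SE = √(0.246811 × 0.00139362) = 0.01855.
z = (0.46295 − 0.41875)/0.01855 = 0.04420/0.01855 = 2.383.
p-value = P(Z < 2.383) ≈ 0.9914.

z = 2.383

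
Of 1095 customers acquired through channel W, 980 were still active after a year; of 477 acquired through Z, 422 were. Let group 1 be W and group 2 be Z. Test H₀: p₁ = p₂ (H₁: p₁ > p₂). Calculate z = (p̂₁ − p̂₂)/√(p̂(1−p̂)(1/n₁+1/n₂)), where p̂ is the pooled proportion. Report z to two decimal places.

z = 0.60

p̂₁ = 980/1095 ≈ 0.89498, p̂₂ = 422/477 ≈ 0.88470.
Pooled p̂ = (980+422)/(1095+477) = 1402/1572 = 0.89186.
SE = √(0.0964477 × 0.00300968) = 0.01704.
z = (0.89498 − 0.88470)/0.01704 = 0.01028/0.01704 = 0.60.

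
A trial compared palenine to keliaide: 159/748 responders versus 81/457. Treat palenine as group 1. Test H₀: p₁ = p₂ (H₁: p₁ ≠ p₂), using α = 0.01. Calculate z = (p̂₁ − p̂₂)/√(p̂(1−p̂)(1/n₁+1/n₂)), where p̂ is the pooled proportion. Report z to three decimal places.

p̂₁ = 159/748 ≈ 0.21257, p̂₂ = 81/457 ≈ 0.17724.
Pooled p̂ = (159+81)/(748+457) = 240/1205 = 0.19917.
SE = √(p̂(1−p̂)(1/n₁+1/n₂)) = √(0.19917·0.80083·0.00352508) = √(0.000562255) = 0.02371.
z = (0.21257 − 0.17724)/0.02371 = 0.03533/0.02371 = 1.490.
Two-sided p-value ≈ 2·Φ(−1.490) = 0.1363. With α = 0.01, fail to reject H₀.

z = 1.490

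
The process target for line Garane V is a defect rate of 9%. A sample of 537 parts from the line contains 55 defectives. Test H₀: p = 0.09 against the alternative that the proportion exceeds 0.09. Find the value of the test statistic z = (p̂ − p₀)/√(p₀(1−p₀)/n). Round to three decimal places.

z = 1.006

p̂ = 55/537 ≈ 0.10242.
Standard error under H₀: √(0.09×0.91/537) = 0.01235.
z = (0.10242 − 0.09)/0.01235 = 0.01242/0.01235 = 1.006.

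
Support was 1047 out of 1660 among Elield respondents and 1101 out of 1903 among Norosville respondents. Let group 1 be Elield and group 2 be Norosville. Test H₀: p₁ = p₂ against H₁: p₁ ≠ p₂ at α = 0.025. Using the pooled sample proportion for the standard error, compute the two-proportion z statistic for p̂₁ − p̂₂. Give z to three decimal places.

z = 3.174

p̂₁ = 1047/1660 = 0.630723, p̂₂ = 1101/1903 = 0.578560.
Pooled p̂ = (1047+1101)/(1660+1903) = 2148/3563 = 0.602863.
SE = √(0.239419 × 0.0011279) = 0.016433.
z = (0.630723 − 0.578560)/0.016433 = 0.052163/0.016433 = 3.174.
p-value = 2·P(Z > 3.174) ≈ 0.0015, so at α = 0.025 we reject H₀.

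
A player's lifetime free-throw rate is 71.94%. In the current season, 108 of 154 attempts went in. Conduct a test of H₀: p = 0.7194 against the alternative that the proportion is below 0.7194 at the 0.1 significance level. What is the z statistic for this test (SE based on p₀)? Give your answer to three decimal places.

z = -0.500

p̂ = 108/154 = 0.70130.
Under H₀, SE = √(0.7194·0.2806/154) = √(0.0013108) = 0.03621.
z = (0.70130 − 0.7194)/0.03621 = -0.01810/0.03621 = -0.500.
p-value = P(Z < -0.500) ≈ 0.3085, so at α = 0.1 we fail to reject H₀.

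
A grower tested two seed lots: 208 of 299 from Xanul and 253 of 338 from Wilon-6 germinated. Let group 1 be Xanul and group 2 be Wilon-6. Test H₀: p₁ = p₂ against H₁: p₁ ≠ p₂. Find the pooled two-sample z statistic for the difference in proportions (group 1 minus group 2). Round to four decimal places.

p̂₁ = 208/299 = 0.695652, p̂₂ = 253/338 = 0.748521.
Pooled p̂ = (208+253)/(299+338) = 461/637 = 0.723705.
SE = √(0.199956 × 0.00630306) = 0.035501.
z = (0.695652 − 0.748521)/0.035501 = -0.052869/0.035501 = -1.4892.
p-value = 2·P(Z > 1.489) ≈ 0.1364.

z = -1.4892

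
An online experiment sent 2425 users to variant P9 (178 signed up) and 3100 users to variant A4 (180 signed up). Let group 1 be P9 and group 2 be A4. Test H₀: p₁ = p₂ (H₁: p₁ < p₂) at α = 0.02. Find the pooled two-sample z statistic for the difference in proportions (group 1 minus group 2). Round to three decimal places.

z = 2.298

p̂₁ = 178/2425 ≈ 0.073402, p̂₂ = 180/3100 ≈ 0.058065.
Pooled p̂ = (178+180)/(2425+3100) = 358/5525 = 0.064796.
SE = √(p̂(1−p̂)(1/n₁+1/n₂)) = √(0.064796·0.935204·0.000734952) = √(4.45365e-05) = 0.006674.
z = (0.073402 − 0.058065)/0.006674 = 0.015337/0.006674 = 2.298.
p-value = P(Z < 2.298) ≈ 0.9892, so at α = 0.02 we fail to reject H₀.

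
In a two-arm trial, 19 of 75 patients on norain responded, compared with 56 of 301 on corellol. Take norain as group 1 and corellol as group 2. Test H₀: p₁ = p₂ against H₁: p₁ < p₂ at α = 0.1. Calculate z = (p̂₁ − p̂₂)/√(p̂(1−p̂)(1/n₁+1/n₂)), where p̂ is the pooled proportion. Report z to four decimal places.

p̂₁ = 19/75 ≈ 0.253333, p̂₂ = 56/301 ≈ 0.186047.
Pooled p̂ = (19+56)/(75+301) = 75/376 = 0.199468.
SE = √(0.159681 × 0.0166556) = 0.051571.
z = (0.253333 − 0.186047)/0.051571 = 0.067286/0.051571 = 1.3047.
p-value = P(Z < 1.305) ≈ 0.9040; since p > α = 0.1, fail to reject H₀.

z = 1.3047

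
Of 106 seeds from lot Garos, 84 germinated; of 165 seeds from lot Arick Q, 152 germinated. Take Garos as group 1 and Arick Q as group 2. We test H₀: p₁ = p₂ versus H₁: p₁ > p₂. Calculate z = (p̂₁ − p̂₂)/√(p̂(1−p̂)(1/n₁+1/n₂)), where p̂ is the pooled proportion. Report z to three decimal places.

p̂₁ = 84/106 ≈ 0.79245, p̂₂ = 152/165 ≈ 0.92121.
Pooled p̂ = (84+152)/(106+165) = 236/271 = 0.87085.
SE = √(p̂(1−p̂)(1/n₁+1/n₂)) = √(0.87085·0.12915·0.0154946) = √(0.00174269) = 0.04175.
z = (0.79245 − 0.92121)/0.04175 = -0.12876/0.04175 = -3.084.

z = -3.084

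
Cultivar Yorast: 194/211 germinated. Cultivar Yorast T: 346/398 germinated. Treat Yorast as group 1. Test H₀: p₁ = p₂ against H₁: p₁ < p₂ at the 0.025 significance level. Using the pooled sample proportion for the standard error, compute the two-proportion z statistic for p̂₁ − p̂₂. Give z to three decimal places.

z = 1.856

p̂₁ = 194/211 = 0.91943, p̂₂ = 346/398 = 0.86935.
Pooled p̂ = (194+346)/(211+398) = 540/609 = 0.88670.
SE = √(0.100463 × 0.0072519) = 0.02699.
z = (0.91943 − 0.86935)/0.02699 = 0.05008/0.02699 = 1.856.
p-value = P(Z < 1.856) ≈ 0.9682; since p > α = 0.025, fail to reject H₀.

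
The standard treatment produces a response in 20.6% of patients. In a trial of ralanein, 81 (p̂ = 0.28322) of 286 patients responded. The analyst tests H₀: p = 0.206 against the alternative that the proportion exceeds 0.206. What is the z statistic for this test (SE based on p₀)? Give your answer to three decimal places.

p̂ = 81/286 = 0.283217.
Under H₀, SE = √(0.206·0.794/286) = √(0.000571902) = 0.023914.
z = (0.283217 − 0.206)/0.023914 = 0.077217/0.023914 = 3.229.

z = 3.229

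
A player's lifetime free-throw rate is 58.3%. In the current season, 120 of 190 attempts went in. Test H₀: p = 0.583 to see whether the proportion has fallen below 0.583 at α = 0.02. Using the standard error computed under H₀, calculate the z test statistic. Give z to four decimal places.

z = 1.3581

p̂ = 120/190 = 0.631579.
Under H₀, SE = √(0.583·0.417/190) = √(0.00127953) = 0.035771.
z = (0.631579 − 0.583)/0.035771 = 0.048579/0.035771 = 1.3581.
p-value = P(Z < 1.358) ≈ 0.9128. With α = 0.02, fail to reject H₀.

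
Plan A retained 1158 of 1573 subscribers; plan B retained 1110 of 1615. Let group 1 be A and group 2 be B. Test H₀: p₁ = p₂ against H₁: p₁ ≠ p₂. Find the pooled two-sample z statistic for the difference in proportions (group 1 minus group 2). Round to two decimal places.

z = 3.04

p̂₁ = 1158/1573 ≈ 0.7362, p̂₂ = 1110/1615 ≈ 0.6873.
Pooled p̂ = (1158+1110)/(1573+1615) = 2268/3188 = 0.7114.
SE = √(0.205303 × 0.00125492) = 0.0161.
z = (0.7362 − 0.6873)/0.0161 = 0.0489/0.0161 = 3.04.
Two-sided p-value ≈ 2·Φ(−3.044) = 0.0023.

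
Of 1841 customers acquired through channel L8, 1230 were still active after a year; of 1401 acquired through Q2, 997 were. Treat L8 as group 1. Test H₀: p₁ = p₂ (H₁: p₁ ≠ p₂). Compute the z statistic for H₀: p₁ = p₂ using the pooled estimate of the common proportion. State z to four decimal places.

z = -2.6469

p̂₁ = 1230/1841 ≈ 0.6681152, p̂₂ = 997/1401 ≈ 0.7116345.
Pooled p̂ = (1230+997)/(1841+1401) = 2227/3242 = 0.6869217.
SE = √(0.21506 × 0.00125696) = 0.0164415.
z = (0.6681152 − 0.7116345)/0.0164415 = -0.0435193/0.0164415 = -2.6469.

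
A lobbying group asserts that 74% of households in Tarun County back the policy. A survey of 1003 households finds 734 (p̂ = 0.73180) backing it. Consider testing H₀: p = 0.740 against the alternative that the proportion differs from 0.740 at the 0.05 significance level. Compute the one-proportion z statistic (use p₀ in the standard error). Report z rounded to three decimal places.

z = -0.592

p̂ = 734/1003 ≈ 0.73180.
Standard error under H₀: √(0.74×0.26/1003) = 0.01385.
z = (0.73180 − 0.74)/0.01385 = -0.00820/0.01385 = -0.592.
p-value = 2·P(Z > 0.592) ≈ 0.5540, so at α = 0.05 we fail to reject H₀.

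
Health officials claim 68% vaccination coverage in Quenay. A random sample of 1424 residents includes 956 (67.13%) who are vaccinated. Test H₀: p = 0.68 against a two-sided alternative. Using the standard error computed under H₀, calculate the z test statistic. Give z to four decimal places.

p̂ = 956/1424 = 0.671348.
SE = √(p₀(1−p₀)/n) = √(0.2176/1424) = 0.012362.
z = (0.671348 − 0.68)/0.012362 = -0.008652/0.012362 = -0.6999.
p-value = 2·P(Z > 0.700) ≈ 0.4840.

z = -0.6999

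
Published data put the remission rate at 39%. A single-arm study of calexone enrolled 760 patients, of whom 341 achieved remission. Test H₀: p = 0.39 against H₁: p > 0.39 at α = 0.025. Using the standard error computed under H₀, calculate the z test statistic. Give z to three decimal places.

p̂ = 341/760 = 0.44868.
SE = √(p₀(1−p₀)/n) = √(0.2379/760) = 0.01769.
z = (0.44868 − 0.39)/0.01769 = 0.05868/0.01769 = 3.317.
p-value = P(Z > 3.317) ≈ 0.0005. With α = 0.025, reject H₀.

z = 3.317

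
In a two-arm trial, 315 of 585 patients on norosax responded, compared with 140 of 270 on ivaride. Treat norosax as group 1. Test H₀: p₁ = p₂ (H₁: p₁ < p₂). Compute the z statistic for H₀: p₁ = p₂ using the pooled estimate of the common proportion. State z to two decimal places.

p̂₁ = 315/585 ≈ 0.5385, p̂₂ = 140/270 ≈ 0.5185.
Pooled p̂ = (315+140)/(585+270) = 455/855 = 0.5322.
SE = √(p̂(1−p̂)(1/n₁+1/n₂)) = √(0.5322·0.4678·0.00541311) = √(0.00134768) = 0.0367.
z = (0.5385 − 0.5185)/0.0367 = 0.0200/0.0367 = 0.54.
p-value = P(Z < 0.543) ≈ 0.7065.

z = 0.54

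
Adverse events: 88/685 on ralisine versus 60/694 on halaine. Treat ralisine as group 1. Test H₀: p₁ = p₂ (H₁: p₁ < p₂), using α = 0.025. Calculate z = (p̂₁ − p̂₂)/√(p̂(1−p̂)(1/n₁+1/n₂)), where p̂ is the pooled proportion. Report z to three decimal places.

p̂₁ = 88/685 = 0.12847, p̂₂ = 60/694 = 0.08646.
Pooled p̂ = (88+60)/(685+694) = 148/1379 = 0.10732.
SE = √(p̂(1−p̂)(1/n₁+1/n₂)) = √(0.10732·0.89268·0.00290078) = √(0.000277911) = 0.01667.
z = (0.12847 − 0.08646)/0.01667 = 0.04201/0.01667 = 2.520.
p-value = P(Z < 2.520) ≈ 0.9941, so at α = 0.025 we fail to reject H₀.

z = 2.520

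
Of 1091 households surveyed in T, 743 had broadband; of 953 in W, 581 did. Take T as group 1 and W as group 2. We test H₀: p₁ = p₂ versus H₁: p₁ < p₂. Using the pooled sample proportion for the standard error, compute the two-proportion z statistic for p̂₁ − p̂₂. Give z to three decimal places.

z = 3.370

p̂₁ = 743/1091 = 0.68103, p̂₂ = 581/953 = 0.60965.
Pooled p̂ = (743+581)/(1091+953) = 1324/2044 = 0.64775.
SE = √(p̂(1−p̂)(1/n₁+1/n₂)) = √(0.64775·0.35225·0.00196591) = √(0.000448561) = 0.02118.
z = (0.68103 − 0.60965)/0.02118 = 0.07138/0.02118 = 3.370.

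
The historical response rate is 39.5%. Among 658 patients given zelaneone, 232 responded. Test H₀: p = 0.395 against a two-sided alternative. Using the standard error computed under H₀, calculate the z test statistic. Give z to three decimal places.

z = -2.226

p̂ = 232/658 ≈ 0.35258.
SE = √(p₀(1−p₀)/n) = √(0.23897/658) = 0.01906.
z = (0.35258 − 0.395)/0.01906 = -0.04242/0.01906 = -2.226.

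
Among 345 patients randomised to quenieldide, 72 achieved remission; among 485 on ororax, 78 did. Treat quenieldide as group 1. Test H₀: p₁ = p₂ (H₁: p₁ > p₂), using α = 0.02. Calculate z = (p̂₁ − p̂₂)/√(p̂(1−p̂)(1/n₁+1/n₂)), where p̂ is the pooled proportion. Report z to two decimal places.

p̂₁ = 72/345 = 0.2087, p̂₂ = 78/485 = 0.1608.
Pooled p̂ = (72+78)/(345+485) = 150/830 = 0.1807.
SE = √(0.148062 × 0.00496041) = 0.0271.
z = (0.2087 − 0.1608)/0.0271 = 0.0479/0.0271 = 1.77.
p-value = P(Z > 1.766) ≈ 0.0387; since p > α = 0.02, fail to reject H₀.

z = 1.77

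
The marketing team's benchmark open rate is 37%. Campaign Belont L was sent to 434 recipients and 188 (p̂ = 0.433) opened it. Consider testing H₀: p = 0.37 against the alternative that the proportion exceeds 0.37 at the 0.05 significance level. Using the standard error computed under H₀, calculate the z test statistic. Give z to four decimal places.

z = 2.7262

p̂ = 188/434 ≈ 0.433180.
SE = √(p₀(1−p₀)/n) = √(0.2331/434) = 0.023175.
z = (0.433180 − 0.37)/0.023175 = 0.063180/0.023175 = 2.7262.
p-value = P(Z > 2.726) ≈ 0.0032, so at α = 0.05 we reject H₀.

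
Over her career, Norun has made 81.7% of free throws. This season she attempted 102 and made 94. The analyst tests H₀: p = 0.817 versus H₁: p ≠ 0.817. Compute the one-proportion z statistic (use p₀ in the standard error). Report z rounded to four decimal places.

z = 2.7313

p̂ = 94/102 ≈ 0.921569.
Under H₀, SE = √(0.817·0.183/102) = √(0.00146579) = 0.038286.
z = (0.921569 − 0.817)/0.038286 = 0.104569/0.038286 = 2.7313.
p-value = 2·P(Z > 2.731) ≈ 0.0063.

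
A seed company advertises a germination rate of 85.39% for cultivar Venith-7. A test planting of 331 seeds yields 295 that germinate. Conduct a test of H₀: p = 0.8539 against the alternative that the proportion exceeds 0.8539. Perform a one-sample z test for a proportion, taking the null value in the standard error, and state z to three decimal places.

p̂ = 295/331 ≈ 0.891239.
Under H₀, SE = √(0.8539·0.1461/331) = √(0.000376903) = 0.019414.
z = (0.891239 − 0.8539)/0.019414 = 0.037339/0.019414 = 1.923.
p-value = P(Z > 1.923) ≈ 0.0272.

z = 1.923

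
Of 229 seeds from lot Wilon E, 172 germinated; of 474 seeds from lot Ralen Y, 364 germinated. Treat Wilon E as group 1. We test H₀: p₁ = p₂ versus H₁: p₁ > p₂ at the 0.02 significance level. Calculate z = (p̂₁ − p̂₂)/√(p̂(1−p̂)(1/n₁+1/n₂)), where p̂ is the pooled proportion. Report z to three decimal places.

p̂₁ = 172/229 ≈ 0.75109, p̂₂ = 364/474 ≈ 0.76793.
Pooled p̂ = (172+364)/(229+474) = 536/703 = 0.76245.
SE = √(p̂(1−p̂)(1/n₁+1/n₂)) = √(0.76245·0.23755·0.00647652) = √(0.00117304) = 0.03425.
z = (0.75109 − 0.76793)/0.03425 = -0.01684/0.03425 = -0.492.
p-value = P(Z > -0.492) ≈ 0.6885, so at α = 0.02 we fail to reject H₀.

z = -0.492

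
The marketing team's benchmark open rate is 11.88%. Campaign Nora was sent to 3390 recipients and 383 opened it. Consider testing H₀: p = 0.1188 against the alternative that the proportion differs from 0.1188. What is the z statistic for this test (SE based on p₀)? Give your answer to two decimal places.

z = -1.05

p̂ = 383/3390 = 0.11298.
Standard error under H₀: √(0.1188×0.8812/3390) = 0.00556.
z = (0.11298 − 0.1188)/0.00556 = -0.00582/0.00556 = -1.05.
p-value = 2·P(Z > 1.047) ≈ 0.2949.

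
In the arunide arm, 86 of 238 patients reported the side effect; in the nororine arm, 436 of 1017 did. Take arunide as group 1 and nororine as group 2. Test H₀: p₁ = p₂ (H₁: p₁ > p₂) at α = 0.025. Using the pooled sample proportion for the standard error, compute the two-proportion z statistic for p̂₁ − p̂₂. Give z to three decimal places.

z = -1.898

p̂₁ = 86/238 ≈ 0.36134, p̂₂ = 436/1017 ≈ 0.42871.
Pooled p̂ = (86+436)/(238+1017) = 522/1255 = 0.41594.
SE = √(0.242933 × 0.00518496) = 0.03549.
z = (0.36134 − 0.42871)/0.03549 = -0.06737/0.03549 = -1.898.
p-value = P(Z > -1.898) ≈ 0.9712. With α = 0.025, fail to reject H₀.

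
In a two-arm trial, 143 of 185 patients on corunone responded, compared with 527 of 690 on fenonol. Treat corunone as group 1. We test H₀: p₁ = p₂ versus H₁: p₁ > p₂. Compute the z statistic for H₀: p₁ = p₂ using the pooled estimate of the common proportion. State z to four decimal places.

z = 0.2625

p̂₁ = 143/185 = 0.772973, p̂₂ = 527/690 = 0.763768.
Pooled p̂ = (143+527)/(185+690) = 670/875 = 0.765714.
SE = √(p̂(1−p̂)(1/n₁+1/n₂)) = √(0.765714·0.234286·0.00685468) = √(0.0012297) = 0.035067.
z = (0.772973 − 0.763768)/0.035067 = 0.009205/0.035067 = 0.2625.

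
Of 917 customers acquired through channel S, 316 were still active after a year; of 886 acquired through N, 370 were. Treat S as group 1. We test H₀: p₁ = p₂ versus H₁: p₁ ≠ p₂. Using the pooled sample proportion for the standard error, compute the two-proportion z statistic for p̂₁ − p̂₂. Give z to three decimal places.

z = -3.192

p̂₁ = 316/917 ≈ 0.34460, p̂₂ = 370/886 ≈ 0.41761.
Pooled p̂ = (316+370)/(917+886) = 686/1803 = 0.38048.
SE = √(0.235714 × 0.00221918) = 0.02287.
z = (0.34460 − 0.41761)/0.02287 = -0.07301/0.02287 = -3.192.
Two-sided p-value ≈ 2·Φ(−3.192) = 0.0014.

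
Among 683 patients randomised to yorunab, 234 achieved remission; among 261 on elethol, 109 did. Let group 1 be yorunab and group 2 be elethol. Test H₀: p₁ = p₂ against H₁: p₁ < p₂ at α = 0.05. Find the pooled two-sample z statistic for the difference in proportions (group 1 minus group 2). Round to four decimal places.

p̂₁ = 234/683 ≈ 0.342606, p̂₂ = 109/261 ≈ 0.417625.
Pooled p̂ = (234+109)/(683+261) = 343/944 = 0.363347.
SE = √(p̂(1−p̂)(1/n₁+1/n₂)) = √(0.363347·0.636653·0.00529555) = √(0.001225) = 0.035000.
z = (0.342606 − 0.417625)/0.035000 = -0.075019/0.035000 = -2.1434.
p-value = P(Z < -2.143) ≈ 0.0160; since p < α = 0.05, reject H₀.

z = -2.1434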